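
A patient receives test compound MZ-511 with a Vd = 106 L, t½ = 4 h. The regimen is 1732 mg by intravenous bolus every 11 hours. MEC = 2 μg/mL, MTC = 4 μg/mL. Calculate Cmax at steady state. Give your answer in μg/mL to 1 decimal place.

Over one 11-h interval, 11/4 ≈ 2.75 half-lives elapse, leaving f ≈ 0.1487 of each dose.
At steady state, accumulation factor R = 1/(1 − e^(−kτ)) ≈ 1.1747.
Single-dose peak C₀ = D/Vd = 1732/106 ≈ 16.340 μg/mL.
Steady-state peak Cmax,ss = C₀·R ≈ 16.340 × 1.1747 ≈ 19.195 μg/mL.
Peak 19.2 μg/mL vs MTC 4 μg/mL: exceeds toxic threshold.

19.2 μg/mL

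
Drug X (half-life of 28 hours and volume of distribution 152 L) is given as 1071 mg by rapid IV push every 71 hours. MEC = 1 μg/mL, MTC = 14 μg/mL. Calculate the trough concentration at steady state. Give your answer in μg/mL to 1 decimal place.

1.5 μg/mL

Over one 71-h interval, 71/28 ≈ 2.5357 half-lives elapse, leaving f ≈ 0.1725 of each dose.
Each bolus raises the concentration by D/Vd = 1071/152 ≈ 7.046 μg/mL.
Steady-state trough Cmin,ss = C₀·f/(1−f) ≈ 7.046 × 0.1725/0.8275 ≈ 1.469 μg/mL.
Trough 1.5 μg/mL vs MEC 1 μg/mL: adequate.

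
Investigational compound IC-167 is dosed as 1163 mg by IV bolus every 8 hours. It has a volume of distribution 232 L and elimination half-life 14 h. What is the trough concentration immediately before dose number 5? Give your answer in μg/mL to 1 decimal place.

8.2 μg/mL

f = (1/2)^(τ/t½) = (1/2)^(8/14) ≈ 0.6730.
C₀ = D/Vd = 1163/232 ≈ 5.013 μg/mL.
Before the 5th dose, 4 doses have been given. Superposition: Cmin = C₀·(f + f² + … + f^4).
≈ 5.013 × (0.6730 + 0.4529 + 0.3048 + 0.2051) ≈ 5.013 × 1.6358 ≈ 8.200 μg/mL.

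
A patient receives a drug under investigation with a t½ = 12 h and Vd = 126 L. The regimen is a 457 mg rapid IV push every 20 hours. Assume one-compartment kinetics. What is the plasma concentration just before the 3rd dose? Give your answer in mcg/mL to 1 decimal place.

f = (1/2)^(τ/t½) = (1/2)^(20/12) ≈ 0.3150.
C₀ = D/Vd = 457/126 ≈ 3.627 mcg/mL.
Before the 3rd dose, 2 doses have been given. Superposition: Cmin = C₀·(f + f²).
≈ 3.627 × (0.3150 + 0.0992) ≈ 3.627 × 0.4142 ≈ 1.502 mcg/mL.

1.5 mcg/mL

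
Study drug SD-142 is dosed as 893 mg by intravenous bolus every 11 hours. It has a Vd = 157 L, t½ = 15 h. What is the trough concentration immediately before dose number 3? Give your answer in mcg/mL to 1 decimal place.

f = (1/2)^(τ/t½) = (1/2)^(11/15) ≈ 0.6015.
C₀ = D/Vd = 893/157 ≈ 5.688 mcg/mL.
Before the 3rd dose, 2 doses have been given. Superposition: Cmin = C₀·(f + f²).
≈ 5.688 × (0.6015 + 0.3618) ≈ 5.688 × 0.9633 ≈ 5.479 mcg/mL.

5.5 mcg/mL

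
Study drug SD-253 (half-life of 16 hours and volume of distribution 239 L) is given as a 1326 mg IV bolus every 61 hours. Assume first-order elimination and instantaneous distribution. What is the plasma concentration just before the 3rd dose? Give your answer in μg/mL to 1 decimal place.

0.4 μg/mL

f = (1/2)^(τ/t½) = (1/2)^(61/16) ≈ 0.0712.
C₀ = D/Vd = 1326/239 ≈ 5.548 μg/mL.
Before the 3rd dose, 2 doses have been given. Superposition: Cmin = C₀·(f + f²).
≈ 5.548 × (0.0712 + 0.0051) ≈ 5.548 × 0.0763 ≈ 0.423 μg/mL.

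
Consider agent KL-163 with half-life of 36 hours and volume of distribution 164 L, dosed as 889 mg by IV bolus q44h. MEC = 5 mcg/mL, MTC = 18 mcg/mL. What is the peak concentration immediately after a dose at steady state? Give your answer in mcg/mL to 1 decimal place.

τ/t½ = 44/36 ≈ 1.2222, so fraction remaining f = (1/2)^(44/36) ≈ 0.4286.
Accumulation ratio R = 1/(1 − f) ≈ 1/0.5714 ≈ 1.7501.
Single-dose peak C₀ = D/Vd = 889/164 ≈ 5.421 mcg/mL.
Steady-state peak Cmax,ss = C₀·R ≈ 5.421 × 1.7501 ≈ 9.487 mcg/mL.
Peak 9.5 mcg/mL vs MTC 18 mcg/mL: below toxic threshold.

9.5 mcg/mL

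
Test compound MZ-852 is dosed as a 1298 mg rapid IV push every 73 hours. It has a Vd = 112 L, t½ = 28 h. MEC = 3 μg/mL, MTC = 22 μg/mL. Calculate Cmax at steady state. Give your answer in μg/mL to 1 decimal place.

τ/t½ = 73/28 ≈ 2.6071, so fraction remaining f = (1/2)^(73/28) ≈ 0.1641.
At steady state, accumulation factor R = 1/(1 − e^(−kτ)) ≈ 1.1963.
Single-dose peak C₀ = D/Vd = 1298/112 ≈ 11.589 μg/mL.
Steady-state peak Cmax,ss = C₀·R ≈ 11.589 × 1.1963 ≈ 13.864 μg/mL.
Peak 13.9 μg/mL vs MTC 22 μg/mL: below toxic threshold.

13.9 μg/mL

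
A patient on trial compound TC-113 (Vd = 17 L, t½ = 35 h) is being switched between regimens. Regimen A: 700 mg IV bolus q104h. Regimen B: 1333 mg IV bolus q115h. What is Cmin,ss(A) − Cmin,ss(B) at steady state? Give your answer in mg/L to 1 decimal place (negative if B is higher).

Regimen A: f = (1/2)^(104/35) ≈ 0.1275; Cmin,ss = (700/17)·f/(1−f) ≈ 6.017 mg/L.
Regimen B: f = (1/2)^(115/35) ≈ 0.1025; Cmin,ss = (1333/17)·f/(1−f) ≈ 8.955 mg/L.
Difference ≈ 6.017 − 8.955 ≈ -2.938 mg/L.

-2.9 mg/L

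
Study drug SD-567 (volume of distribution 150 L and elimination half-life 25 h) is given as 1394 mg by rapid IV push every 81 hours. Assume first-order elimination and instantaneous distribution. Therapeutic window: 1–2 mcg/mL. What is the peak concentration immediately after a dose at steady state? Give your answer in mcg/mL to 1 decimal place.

10.4 mcg/mL

Over one 81-h interval, 81/25 ≈ 3.24 half-lives elapse, leaving f ≈ 0.1058 of each dose.
Accumulation ratio R = 1/(1 − f) ≈ 1/0.8942 ≈ 1.1183.
Each bolus raises the concentration by D/Vd = 1394/150 ≈ 9.293 mcg/mL.
Steady-state peak Cmax,ss = C₀·R ≈ 9.293 × 1.1183 ≈ 10.392 mcg/mL.
Peak 10.4 mcg/mL vs MTC 2 mcg/mL: exceeds toxic threshold.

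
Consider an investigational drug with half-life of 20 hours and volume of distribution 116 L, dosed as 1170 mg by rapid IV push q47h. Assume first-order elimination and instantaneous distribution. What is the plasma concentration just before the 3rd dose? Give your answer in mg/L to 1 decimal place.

2.4 mg/L

f = (1/2)^(τ/t½) = (1/2)^(47/20) ≈ 0.1961.
C₀ = D/Vd = 1170/116 ≈ 10.086 mg/L.
Before the 3rd dose, 2 doses have been given. Superposition: Cmin = C₀·(f + f²).
≈ 10.086 × (0.1961 + 0.0385) ≈ 10.086 × 0.2346 ≈ 2.366 mg/L.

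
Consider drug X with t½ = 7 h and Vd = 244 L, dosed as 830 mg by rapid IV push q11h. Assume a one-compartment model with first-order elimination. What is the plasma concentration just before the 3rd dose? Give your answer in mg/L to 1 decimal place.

f = (1/2)^(τ/t½) = (1/2)^(11/7) ≈ 0.3365.
C₀ = D/Vd = 830/244 ≈ 3.402 mg/L.
Before the 3rd dose, 2 doses have been given. Superposition: Cmin = C₀·(f + f²).
≈ 3.402 × (0.3365 + 0.1132) ≈ 3.402 × 0.4497 ≈ 1.530 mg/L.

1.5 mg/L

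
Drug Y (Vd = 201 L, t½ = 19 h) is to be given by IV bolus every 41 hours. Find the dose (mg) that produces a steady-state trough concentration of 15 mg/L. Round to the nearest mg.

10440 mg

τ/t½ = 41/19 ≈ 2.1579, so f = (1/2)^(41/19) ≈ 0.224083.
Cmin,ss = (D/Vd)·f/(1−f), so D = Cmin,ss·Vd·(1−f)/f.
D = 15 × 201 × (1−f)/f ≈ 15 × 201 × 3.46263 ≈ 10439.83 mg.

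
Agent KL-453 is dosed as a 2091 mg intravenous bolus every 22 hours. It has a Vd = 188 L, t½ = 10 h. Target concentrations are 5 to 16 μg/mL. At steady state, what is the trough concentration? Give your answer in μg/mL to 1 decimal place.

k = ln2/t½ = ln2/10 ≈ 0.069315 h⁻¹; fraction remaining f = e^(−kτ) = e^(−0.069315×22) ≈ 0.2176.
Single-dose peak C₀ = D/Vd = 2091/188 ≈ 11.122 μg/mL.
Steady-state trough Cmin,ss = C₀·f/(1−f) ≈ 11.122 × 0.2176/0.7824 ≈ 3.093 μg/mL.
Trough 3.1 μg/mL vs MEC 5 μg/mL: subtherapeutic.

3.1 μg/mL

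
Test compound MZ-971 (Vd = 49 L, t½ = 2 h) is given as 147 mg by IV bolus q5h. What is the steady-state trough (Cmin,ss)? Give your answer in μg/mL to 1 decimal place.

k = ln2/t½ = ln2/2 ≈ 0.346574 h⁻¹; fraction remaining f = e^(−kτ) = e^(−0.346574×5) ≈ 0.1768.
Each bolus raises the concentration by D/Vd = 147/49 ≈ 3.000 μg/mL.
Steady-state trough Cmin,ss = C₀·f/(1−f) ≈ 3.000 × 0.1768/0.8232 ≈ 0.644 μg/mL.

0.6 μg/mL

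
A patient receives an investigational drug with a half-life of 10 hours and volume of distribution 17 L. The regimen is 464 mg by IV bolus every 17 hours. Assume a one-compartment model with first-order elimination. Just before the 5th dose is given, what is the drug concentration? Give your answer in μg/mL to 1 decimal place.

12.0 μg/mL

f = (1/2)^(τ/t½) = (1/2)^(17/10) ≈ 0.3078.
C₀ = D/Vd = 464/17 ≈ 27.294 μg/mL.
Before the 5th dose, 4 doses have been given. Superposition: Cmin = C₀·(f + f² + … + f^4).
≈ 27.294 × (0.3078 + 0.0947 + 0.0292 + 0.0090) ≈ 27.294 × 0.4407 ≈ 12.028 μg/mL.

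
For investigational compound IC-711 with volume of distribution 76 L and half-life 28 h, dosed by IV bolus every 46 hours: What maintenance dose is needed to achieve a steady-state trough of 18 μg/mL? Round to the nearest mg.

τ/t½ = 46/28 ≈ 1.6429, so f = (1/2)^(46/28) ≈ 0.320222.
Cmin,ss = (D/Vd)·f/(1−f), so D = Cmin,ss·Vd·(1−f)/f.
D = 18 × 76 × (1−f)/f ≈ 18 × 76 × 2.12283 ≈ 2904.03 mg.

2904 mg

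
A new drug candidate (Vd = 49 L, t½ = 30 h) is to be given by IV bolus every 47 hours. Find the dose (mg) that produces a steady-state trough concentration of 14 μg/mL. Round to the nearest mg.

τ/t½ = 47/30 ≈ 1.5667, so f = (1/2)^(47/30) ≈ 0.337587.
Cmin,ss = (D/Vd)·f/(1−f), so D = Cmin,ss·Vd·(1−f)/f.
D = 14 × 49 × (1−f)/f ≈ 14 × 49 × 1.96220 ≈ 1346.07 mg.

1346 mg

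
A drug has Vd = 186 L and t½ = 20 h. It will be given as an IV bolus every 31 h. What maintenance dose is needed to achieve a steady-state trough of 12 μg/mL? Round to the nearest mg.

4304 mg

τ/t½ = 31/20 ≈ 1.55, so f = (1/2)^(31/20) ≈ 0.341510.
Cmin,ss = (D/Vd)·f/(1−f), so D = Cmin,ss·Vd·(1−f)/f.
D = 12 × 186 × (1−f)/f ≈ 12 × 186 × 1.92817 ≈ 4303.68 mg.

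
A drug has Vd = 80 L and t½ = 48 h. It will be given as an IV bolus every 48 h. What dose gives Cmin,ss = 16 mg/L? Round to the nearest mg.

τ/t½ = 48/48 ≈ 1, so f = (1/2)^(48/48) ≈ 0.500000.
Cmin,ss = (D/Vd)·f/(1−f), so D = Cmin,ss·Vd·(1−f)/f.
D = 16 × 80 × (1−f)/f ≈ 16 × 80 × 1.00000 ≈ 1280.00 mg.

1280 mg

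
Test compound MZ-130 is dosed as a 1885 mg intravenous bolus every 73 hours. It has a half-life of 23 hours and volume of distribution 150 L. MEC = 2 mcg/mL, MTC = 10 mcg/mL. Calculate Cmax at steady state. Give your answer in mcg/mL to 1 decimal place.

14.1 mcg/mL

τ/t½ = 73/23 ≈ 3.1739, so fraction remaining f = (1/2)^(73/23) ≈ 0.1108.
Accumulation ratio R = 1/(1 − f) ≈ 1/0.8892 ≈ 1.1246.
Each bolus raises the concentration by D/Vd = 1885/150 ≈ 12.567 mcg/mL.
Steady-state peak Cmax,ss = C₀·R ≈ 12.567 × 1.1246 ≈ 14.133 mcg/mL.
Peak 14.1 mcg/mL vs MTC 10 mcg/mL: exceeds toxic threshold.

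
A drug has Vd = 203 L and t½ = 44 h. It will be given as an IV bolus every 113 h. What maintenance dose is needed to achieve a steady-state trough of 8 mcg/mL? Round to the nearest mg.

τ/t½ = 113/44 ≈ 2.5682, so f = (1/2)^(113/44) ≈ 0.168617.
Cmin,ss = (D/Vd)·f/(1−f), so D = Cmin,ss·Vd·(1−f)/f.
D = 8 × 203 × (1−f)/f ≈ 8 × 203 × 4.93060 ≈ 8007.29 mg.

8007 mg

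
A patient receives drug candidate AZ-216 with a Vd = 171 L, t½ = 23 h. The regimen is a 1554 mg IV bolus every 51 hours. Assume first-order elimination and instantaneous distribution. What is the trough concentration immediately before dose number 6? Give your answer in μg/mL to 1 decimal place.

f = (1/2)^(τ/t½) = (1/2)^(51/23) ≈ 0.2150.
C₀ = D/Vd = 1554/171 ≈ 9.088 μg/mL.
Before the 6th dose, 5 doses have been given. Superposition: Cmin = C₀·(f + f² + … + f^5).
≈ 9.088 × (0.2150 + 0.0462 + 0.0099 + 0.0021 + 0.0005) ≈ 9.088 × 0.2737 ≈ 2.487 μg/mL.

2.5 μg/mL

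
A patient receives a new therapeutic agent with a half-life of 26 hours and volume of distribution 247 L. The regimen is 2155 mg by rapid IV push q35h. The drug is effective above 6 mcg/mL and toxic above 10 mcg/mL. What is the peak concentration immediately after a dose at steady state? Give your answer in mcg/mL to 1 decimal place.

k = ln2/t½ = ln2/26 ≈ 0.026660 h⁻¹; fraction remaining f = e^(−kτ) = e^(−0.026660×35) ≈ 0.3933.
At steady state, accumulation factor R = 1/(1 − e^(−kτ)) ≈ 1.6483.
Single-dose peak C₀ = D/Vd = 2155/247 ≈ 8.725 mcg/mL.
Steady-state peak Cmax,ss = C₀·R ≈ 8.725 × 1.6483 ≈ 14.381 mcg/mL.
Peak 14.4 mcg/mL vs MTC 10 mcg/mL: exceeds toxic threshold.

14.4 mcg/mL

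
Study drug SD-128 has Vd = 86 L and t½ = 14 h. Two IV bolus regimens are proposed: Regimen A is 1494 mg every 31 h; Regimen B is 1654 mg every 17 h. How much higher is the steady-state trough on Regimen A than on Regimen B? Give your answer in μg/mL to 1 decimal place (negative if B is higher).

Regimen A: f = (1/2)^(31/14) ≈ 0.2155; Cmin,ss = (1494/86)·f/(1−f) ≈ 4.772 μg/mL.
Regimen B: f = (1/2)^(17/14) ≈ 0.4310; Cmin,ss = (1654/86)·f/(1−f) ≈ 14.568 μg/mL.
Difference ≈ 4.772 − 14.568 ≈ -9.796 μg/mL.

-9.8 μg/mL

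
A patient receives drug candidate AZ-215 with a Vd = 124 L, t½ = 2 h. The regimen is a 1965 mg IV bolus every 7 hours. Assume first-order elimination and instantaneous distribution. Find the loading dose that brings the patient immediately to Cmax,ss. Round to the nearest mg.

2156 mg

f = (1/2)^(7/2) ≈ 0.088388; accumulation ratio R = 1/(1−f) ≈ 1.09696.
Loading dose to hit Cmax,ss on first dose: D_load = D_maint·R ≈ 1965 × 1.09696 ≈ 2155.53 mg.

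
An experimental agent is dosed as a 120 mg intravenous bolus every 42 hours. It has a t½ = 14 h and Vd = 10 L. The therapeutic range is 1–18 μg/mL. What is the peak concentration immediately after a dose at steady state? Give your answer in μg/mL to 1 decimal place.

13.7 μg/mL

The dosing interval is 3 half-lives, so f = 2^(−3) = 0.125.
At steady state, R = 1/(1 − 0.125) = 8/7.
Single-dose peak C₀ = D/Vd = 120/10 = 12 μg/mL.
Steady-state peak Cmax,ss = C₀·R = 12 × 8/7 ≈ 13.714 μg/mL.
Peak 13.7 μg/mL vs MTC 18 μg/mL: below toxic threshold.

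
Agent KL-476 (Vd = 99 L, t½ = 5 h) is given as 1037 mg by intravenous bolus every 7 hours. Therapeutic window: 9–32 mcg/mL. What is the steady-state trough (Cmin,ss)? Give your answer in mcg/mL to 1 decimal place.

6.4 mcg/mL

k = ln2/t½ = ln2/5 ≈ 0.138629 h⁻¹; fraction remaining f = e^(−kτ) = e^(−0.138629×7) ≈ 0.3789.
Single-dose peak C₀ = D/Vd = 1037/99 ≈ 10.475 mcg/mL.
Steady-state trough Cmin,ss = C₀·f/(1−f) ≈ 10.475 × 0.3789/0.6211 ≈ 6.390 mcg/mL.
Trough 6.4 mcg/mL vs MEC 9 mcg/mL: subtherapeutic.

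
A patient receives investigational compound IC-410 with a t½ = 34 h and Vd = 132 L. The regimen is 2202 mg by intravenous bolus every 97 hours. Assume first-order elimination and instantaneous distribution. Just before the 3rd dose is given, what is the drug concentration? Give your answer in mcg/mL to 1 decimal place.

2.6 mcg/mL

f = (1/2)^(τ/t½) = (1/2)^(97/34) ≈ 0.1384.
C₀ = D/Vd = 2202/132 ≈ 16.682 mcg/mL.
Before the 3rd dose, 2 doses have been given. Superposition: Cmin = C₀·(f + f²).
≈ 16.682 × (0.1384 + 0.0192) ≈ 16.682 × 0.1576 ≈ 2.629 mcg/mL.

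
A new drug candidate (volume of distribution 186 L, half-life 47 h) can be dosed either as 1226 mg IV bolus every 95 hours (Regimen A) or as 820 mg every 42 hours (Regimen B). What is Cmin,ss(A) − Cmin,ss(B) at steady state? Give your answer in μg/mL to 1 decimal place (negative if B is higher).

Regimen A: f = (1/2)^(95/47) ≈ 0.2463; Cmin,ss = (1226/186)·f/(1−f) ≈ 2.154 μg/mL.
Regimen B: f = (1/2)^(42/47) ≈ 0.5383; Cmin,ss = (820/186)·f/(1−f) ≈ 5.140 μg/mL.
Difference ≈ 2.154 − 5.140 ≈ -2.986 μg/mL.

-3.0 μg/mL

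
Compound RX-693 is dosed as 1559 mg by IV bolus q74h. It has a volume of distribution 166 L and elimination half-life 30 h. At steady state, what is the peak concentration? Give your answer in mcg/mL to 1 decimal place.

Over one 74-h interval, 74/30 ≈ 2.4667 half-lives elapse, leaving f ≈ 0.1809 of each dose.
At steady state, accumulation factor R = 1/(1 − e^(−kτ)) ≈ 1.2209.
Each bolus raises the concentration by D/Vd = 1559/166 ≈ 9.392 mcg/mL.
Steady-state peak Cmax,ss = C₀·R ≈ 9.392 × 1.2209 ≈ 11.467 mcg/mL.

11.5 mcg/mL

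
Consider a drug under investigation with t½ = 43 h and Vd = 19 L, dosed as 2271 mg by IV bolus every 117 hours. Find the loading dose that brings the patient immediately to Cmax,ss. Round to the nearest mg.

2677 mg

f = (1/2)^(117/43) ≈ 0.151677; accumulation ratio R = 1/(1−f) ≈ 1.17880.
Loading dose to hit Cmax,ss on first dose: D_load = D_maint·R ≈ 2271 × 1.17880 ≈ 2677.05 mg.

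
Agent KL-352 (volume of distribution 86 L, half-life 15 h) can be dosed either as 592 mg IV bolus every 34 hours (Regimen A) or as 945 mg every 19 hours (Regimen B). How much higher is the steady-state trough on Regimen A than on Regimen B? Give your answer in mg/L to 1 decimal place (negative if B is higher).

-6.0 mg/L

Regimen A: f = (1/2)^(34/15) ≈ 0.2078; Cmin,ss = (592/86)·f/(1−f) ≈ 1.806 mg/L.
Regimen B: f = (1/2)^(19/15) ≈ 0.4156; Cmin,ss = (945/86)·f/(1−f) ≈ 7.814 mg/L.
Difference ≈ 1.806 − 7.814 ≈ -6.008 mg/L.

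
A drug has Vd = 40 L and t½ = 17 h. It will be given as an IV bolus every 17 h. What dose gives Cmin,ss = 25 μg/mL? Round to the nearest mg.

τ/t½ = 17/17 ≈ 1, so f = (1/2)^(17/17) ≈ 0.500000.
Cmin,ss = (D/Vd)·f/(1−f), so D = Cmin,ss·Vd·(1−f)/f.
D = 25 × 40 × (1−f)/f ≈ 25 × 40 × 1.00000 ≈ 1000.00 mg.

1000 mg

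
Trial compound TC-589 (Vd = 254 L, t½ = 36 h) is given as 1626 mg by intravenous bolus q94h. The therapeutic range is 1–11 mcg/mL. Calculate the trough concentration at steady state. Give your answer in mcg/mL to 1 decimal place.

τ/t½ = 94/36 ≈ 2.6111, so fraction remaining f = (1/2)^(94/36) ≈ 0.1637.
At steady state, accumulation factor R = 1/(1 − e^(−kτ)) ≈ 1.1957.
Each bolus raises the concentration by D/Vd = 1626/254 ≈ 6.402 mcg/mL.
Steady-state peak Cmax,ss = C₀·R ≈ 6.402 × 1.1957 ≈ 7.655 mcg/mL.
Steady-state trough Cmin,ss = Cmax,ss·f ≈ 7.655 × 0.1637 ≈ 1.253 mcg/mL.
Trough 1.3 mcg/mL vs MEC 1 mcg/mL: adequate.

1.3 mcg/mL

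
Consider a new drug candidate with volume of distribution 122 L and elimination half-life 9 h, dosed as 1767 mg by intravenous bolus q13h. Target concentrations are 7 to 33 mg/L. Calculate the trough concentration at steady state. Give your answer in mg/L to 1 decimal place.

k = ln2/t½ = ln2/9 ≈ 0.077016 h⁻¹; fraction remaining f = e^(−kτ) = e^(−0.077016×13) ≈ 0.3674.
Accumulation ratio R = 1/(1 − f) ≈ 1/0.6326 ≈ 1.5808.
Single-dose peak C₀ = D/Vd = 1767/122 ≈ 14.484 mg/L.
Steady-state peak Cmax,ss = C₀·R ≈ 14.484 × 1.5808 ≈ 22.896 mg/L.
One interval later, Cmin,ss = Cmax,ss·e^(−kτ) ≈ 22.896 × 0.3674 ≈ 8.412 mg/L.
Trough 8.4 mg/L vs MEC 7 mg/L: adequate.

8.4 mg/L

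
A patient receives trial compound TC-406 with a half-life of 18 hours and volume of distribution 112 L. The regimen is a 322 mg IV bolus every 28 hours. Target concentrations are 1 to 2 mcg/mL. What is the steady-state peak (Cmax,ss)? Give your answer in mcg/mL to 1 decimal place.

4.4 mcg/mL

k = ln2/t½ = ln2/18 ≈ 0.038508 h⁻¹; fraction remaining f = e^(−kτ) = e^(−0.038508×28) ≈ 0.3402.
At steady state, accumulation factor R = 1/(1 − e^(−kτ)) ≈ 1.5156.
Single-dose peak C₀ = D/Vd = 322/112 ≈ 2.875 mcg/mL.
Steady-state peak Cmax,ss = C₀·R ≈ 2.875 × 1.5156 ≈ 4.357 mcg/mL.
Peak 4.4 mcg/mL vs MTC 2 mcg/mL: exceeds toxic threshold.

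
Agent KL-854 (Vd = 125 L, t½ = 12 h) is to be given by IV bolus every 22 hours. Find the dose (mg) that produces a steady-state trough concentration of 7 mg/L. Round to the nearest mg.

τ/t½ = 22/12 ≈ 1.8333, so f = (1/2)^(22/12) ≈ 0.280616.
Cmin,ss = (D/Vd)·f/(1−f), so D = Cmin,ss·Vd·(1−f)/f.
D = 7 × 125 × (1−f)/f ≈ 7 × 125 × 2.56359 ≈ 2243.14 mg.

2243 mg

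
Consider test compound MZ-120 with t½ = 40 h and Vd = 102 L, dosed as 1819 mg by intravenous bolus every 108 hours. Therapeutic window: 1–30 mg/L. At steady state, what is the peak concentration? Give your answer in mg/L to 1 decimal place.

21.1 mg/L

k = ln2/t½ = ln2/40 ≈ 0.017329 h⁻¹; fraction remaining f = e^(−kτ) = e^(−0.017329×108) ≈ 0.1539.
Accumulation ratio R = 1/(1 − f) ≈ 1/0.8461 ≈ 1.1819.
Single-dose peak C₀ = D/Vd = 1819/102 ≈ 17.833 mg/L.
Cmax,ss = C₀/(1 − f) ≈ 17.833/0.8461 ≈ 21.077 mg/L.
Peak 21.1 mg/L vs MTC 30 mg/L: below toxic threshold.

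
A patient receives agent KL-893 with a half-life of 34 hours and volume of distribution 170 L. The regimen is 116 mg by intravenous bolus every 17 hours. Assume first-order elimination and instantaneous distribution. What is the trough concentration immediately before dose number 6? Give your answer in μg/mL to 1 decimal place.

f = (1/2)^(τ/t½) = (1/2)^(17/34) ≈ 0.7071.
C₀ = D/Vd = 116/170 ≈ 0.682 μg/mL.
Before the 6th dose, 5 doses have been given. Superposition: Cmin = C₀·(f + f² + … + f^5).
≈ 0.682 × (0.7071 + 0.5000 + 0.3535 + 0.2500 + 0.1768) ≈ 0.682 × 1.9874 ≈ 1.355 μg/mL.

1.4 μg/mL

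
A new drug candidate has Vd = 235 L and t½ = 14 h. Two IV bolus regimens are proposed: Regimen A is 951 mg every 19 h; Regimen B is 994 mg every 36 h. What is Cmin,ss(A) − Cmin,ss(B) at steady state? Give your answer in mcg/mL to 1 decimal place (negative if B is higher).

1.7 mcg/mL

Regimen A: f = (1/2)^(19/14) ≈ 0.3904; Cmin,ss = (951/235)·f/(1−f) ≈ 2.592 mcg/mL.
Regimen B: f = (1/2)^(36/14) ≈ 0.1682; Cmin,ss = (994/235)·f/(1−f) ≈ 0.855 mcg/mL.
Difference ≈ 2.592 − 0.855 ≈ 1.737 mcg/mL.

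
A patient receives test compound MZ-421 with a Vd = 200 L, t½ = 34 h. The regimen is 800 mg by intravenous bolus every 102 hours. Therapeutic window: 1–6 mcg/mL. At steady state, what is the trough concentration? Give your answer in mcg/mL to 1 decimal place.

The dosing interval is 3 half-lives, so f = 2^(−3) = 0.125.
At steady state, R = 1/(1 − 0.125) = 8/7.
Single-dose peak C₀ = D/Vd = 800/200 = 4 mcg/mL.
Steady-state peak Cmax,ss = C₀·R = 4 × 8/7 ≈ 4.571 mcg/mL.
Steady-state trough Cmin,ss = Cmax,ss·f ≈ 4.571 × 0.125 ≈ 0.571 mcg/mL.
Trough 0.6 mcg/mL vs MEC 1 mcg/mL: subtherapeutic.

0.6 mcg/mL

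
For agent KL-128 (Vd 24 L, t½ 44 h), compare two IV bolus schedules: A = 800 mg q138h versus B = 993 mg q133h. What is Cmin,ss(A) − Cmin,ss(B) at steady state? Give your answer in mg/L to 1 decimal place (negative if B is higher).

Regimen A: f = (1/2)^(138/44) ≈ 0.1137; Cmin,ss = (800/24)·f/(1−f) ≈ 4.276 mg/L.
Regimen B: f = (1/2)^(133/44) ≈ 0.1230; Cmin,ss = (993/24)·f/(1−f) ≈ 5.803 mg/L.
Difference ≈ 4.276 − 5.803 ≈ -1.527 mg/L.

-1.5 mg/L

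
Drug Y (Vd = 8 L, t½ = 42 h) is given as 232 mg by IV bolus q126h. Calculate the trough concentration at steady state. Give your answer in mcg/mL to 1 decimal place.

The dosing interval is 3 half-lives, so f = 2^(−3) = 0.125.
At steady state, R = 1/(1 − 0.125) = 8/7.
Single-dose peak C₀ = D/Vd = 232/8 = 29 mcg/mL.
Steady-state peak Cmax,ss = C₀·R = 29 × 8/7 ≈ 33.143 mcg/mL.
Steady-state trough Cmin,ss = Cmax,ss·f ≈ 33.143 × 0.125 ≈ 4.143 mcg/mL.

4.1 mcg/mL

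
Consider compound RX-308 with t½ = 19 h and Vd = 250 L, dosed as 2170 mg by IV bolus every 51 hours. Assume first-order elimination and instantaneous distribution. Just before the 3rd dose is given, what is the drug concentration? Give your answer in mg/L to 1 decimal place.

1.6 mg/L

f = (1/2)^(τ/t½) = (1/2)^(51/19) ≈ 0.1556.
C₀ = D/Vd = 2170/250 ≈ 8.680 mg/L.
Before the 3rd dose, 2 doses have been given. Superposition: Cmin = C₀·(f + f²).
≈ 8.680 × (0.1556 + 0.0242) ≈ 8.680 × 0.1798 ≈ 1.561 mg/L.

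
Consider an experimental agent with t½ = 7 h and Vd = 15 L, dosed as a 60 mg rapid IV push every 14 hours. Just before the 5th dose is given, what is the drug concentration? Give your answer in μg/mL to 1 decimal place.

f = (1/2)^(τ/t½) = (1/2)^(14/7) ≈ 0.2500.
C₀ = D/Vd = 60/15 ≈ 4.000 μg/mL.
Before the 5th dose, 4 doses have been given. Superposition: Cmin = C₀·(f + f² + … + f^4).
≈ 4.000 × (0.2500 + 0.0625 + 0.0156 + 0.0039) ≈ 4.000 × 0.3320 ≈ 1.328 μg/mL.

1.3 μg/mL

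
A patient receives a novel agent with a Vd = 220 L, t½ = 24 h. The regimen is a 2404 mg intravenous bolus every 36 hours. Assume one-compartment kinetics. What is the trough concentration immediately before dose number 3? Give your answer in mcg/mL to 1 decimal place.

f = (1/2)^(τ/t½) = (1/2)^(36/24) ≈ 0.3536.
C₀ = D/Vd = 2404/220 ≈ 10.927 mcg/mL.
Before the 3rd dose, 2 doses have been given. Superposition: Cmin = C₀·(f + f²).
≈ 10.927 × (0.3536 + 0.1250) ≈ 10.927 × 0.4786 ≈ 5.230 mcg/mL.

5.2 mcg/mL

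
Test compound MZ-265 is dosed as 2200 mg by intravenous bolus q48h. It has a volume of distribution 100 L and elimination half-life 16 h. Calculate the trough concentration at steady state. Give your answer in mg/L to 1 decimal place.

3.1 mg/L

τ = 48 h = 3 half-lives, so f = (1/2)^3 = 0.125.
At steady state, R = 1/(1 − 0.125) = 8/7.
Single-dose peak C₀ = D/Vd = 2200/100 = 22 mg/L.
Steady-state peak Cmax,ss = C₀·R = 22 × 8/7 ≈ 25.143 mg/L.
Steady-state trough Cmin,ss = Cmax,ss·f ≈ 25.143 × 0.125 ≈ 3.143 mg/L.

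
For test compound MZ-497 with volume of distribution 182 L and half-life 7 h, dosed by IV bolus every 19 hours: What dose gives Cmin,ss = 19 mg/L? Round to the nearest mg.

19236 mg

τ/t½ = 19/7 ≈ 2.7143, so f = (1/2)^(19/7) ≈ 0.152377.
Cmin,ss = (D/Vd)·f/(1−f), so D = Cmin,ss·Vd·(1−f)/f.
D = 19 × 182 × (1−f)/f ≈ 19 × 182 × 5.56267 ≈ 19235.71 mg.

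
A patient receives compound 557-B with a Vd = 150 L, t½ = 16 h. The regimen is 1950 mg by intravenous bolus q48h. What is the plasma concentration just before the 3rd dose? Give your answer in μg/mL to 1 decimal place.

f = (1/2)^(τ/t½) = (1/2)^(48/16) ≈ 0.1250.
C₀ = D/Vd = 1950/150 ≈ 13.000 μg/mL.
Before the 3rd dose, 2 doses have been given. Superposition: Cmin = C₀·(f + f²).
≈ 13.000 × (0.1250 + 0.0156) ≈ 13.000 × 0.1406 ≈ 1.828 μg/mL.

1.8 μg/mL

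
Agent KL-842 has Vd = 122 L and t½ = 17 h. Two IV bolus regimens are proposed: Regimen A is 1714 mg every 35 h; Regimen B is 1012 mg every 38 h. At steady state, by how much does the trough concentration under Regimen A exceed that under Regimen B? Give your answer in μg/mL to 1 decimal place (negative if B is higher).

Regimen A: f = (1/2)^(35/17) ≈ 0.2400; Cmin,ss = (1714/122)·f/(1−f) ≈ 4.437 μg/mL.
Regimen B: f = (1/2)^(38/17) ≈ 0.2124; Cmin,ss = (1012/122)·f/(1−f) ≈ 2.237 μg/mL.
Difference ≈ 4.437 − 2.237 ≈ 2.200 μg/mL.

2.2 μg/mL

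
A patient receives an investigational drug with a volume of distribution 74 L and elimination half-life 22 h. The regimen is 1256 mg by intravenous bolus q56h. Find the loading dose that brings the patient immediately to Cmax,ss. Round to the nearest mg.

1516 mg

f = (1/2)^(56/22) ≈ 0.171294; accumulation ratio R = 1/(1−f) ≈ 1.20670.
Loading dose to hit Cmax,ss on first dose: D_load = D_maint·R ≈ 1256 × 1.20670 ≈ 1515.62 mg.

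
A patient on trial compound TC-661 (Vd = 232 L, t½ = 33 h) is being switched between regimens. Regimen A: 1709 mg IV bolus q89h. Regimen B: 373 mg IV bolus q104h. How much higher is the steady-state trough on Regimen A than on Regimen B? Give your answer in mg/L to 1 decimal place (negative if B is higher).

Regimen A: f = (1/2)^(89/33) ≈ 0.1542; Cmin,ss = (1709/232)·f/(1−f) ≈ 1.343 mg/L.
Regimen B: f = (1/2)^(104/33) ≈ 0.1125; Cmin,ss = (373/232)·f/(1−f) ≈ 0.204 mg/L.
Difference ≈ 1.343 − 0.204 ≈ 1.139 mg/L.

1.1 mg/L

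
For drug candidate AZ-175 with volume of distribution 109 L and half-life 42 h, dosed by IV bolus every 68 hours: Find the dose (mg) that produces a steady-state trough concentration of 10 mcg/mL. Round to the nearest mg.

τ/t½ = 68/42 ≈ 1.619, so f = (1/2)^(68/42) ≈ 0.325550.
Cmin,ss = (D/Vd)·f/(1−f), so D = Cmin,ss·Vd·(1−f)/f.
D = 10 × 109 × (1−f)/f ≈ 10 × 109 × 2.07172 ≈ 2258.17 mg.

2258 mg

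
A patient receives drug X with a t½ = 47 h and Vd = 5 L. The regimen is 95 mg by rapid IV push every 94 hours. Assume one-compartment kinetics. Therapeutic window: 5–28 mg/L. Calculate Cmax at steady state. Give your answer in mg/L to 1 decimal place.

The dosing interval is 2 half-lives, so f = 2^(−2) = 0.25.
At steady state, R = 1/(1 − 0.25) = 4/3.
Single-dose peak C₀ = D/Vd = 95/5 = 19 mg/L.
Steady-state peak Cmax,ss = C₀·R = 19 × 4/3 ≈ 25.333 mg/L.
Peak 25.3 mg/L vs MTC 28 mg/L: below toxic threshold.

25.3 mg/L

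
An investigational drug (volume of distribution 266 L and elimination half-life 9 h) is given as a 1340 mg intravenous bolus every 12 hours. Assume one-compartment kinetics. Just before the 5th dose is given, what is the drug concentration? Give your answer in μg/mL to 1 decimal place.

f = (1/2)^(τ/t½) = (1/2)^(12/9) ≈ 0.3969.
C₀ = D/Vd = 1340/266 ≈ 5.038 μg/mL.
Before the 5th dose, 4 doses have been given. Superposition: Cmin = C₀·(f + f² + … + f^4).
≈ 5.038 × (0.3969 + 0.1575 + 0.0625 + 0.0248) ≈ 5.038 × 0.6417 ≈ 3.233 μg/mL.

3.2 μg/mL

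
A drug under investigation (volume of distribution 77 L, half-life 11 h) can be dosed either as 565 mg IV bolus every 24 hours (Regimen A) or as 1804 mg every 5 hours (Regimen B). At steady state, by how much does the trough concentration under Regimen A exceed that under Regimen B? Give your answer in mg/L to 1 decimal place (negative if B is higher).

Regimen A: f = (1/2)^(24/11) ≈ 0.2204; Cmin,ss = (565/77)·f/(1−f) ≈ 2.074 mg/L.
Regimen B: f = (1/2)^(5/11) ≈ 0.7297; Cmin,ss = (1804/77)·f/(1−f) ≈ 63.248 mg/L.
Difference ≈ 2.074 − 63.248 ≈ -61.174 mg/L.

-61.2 mg/L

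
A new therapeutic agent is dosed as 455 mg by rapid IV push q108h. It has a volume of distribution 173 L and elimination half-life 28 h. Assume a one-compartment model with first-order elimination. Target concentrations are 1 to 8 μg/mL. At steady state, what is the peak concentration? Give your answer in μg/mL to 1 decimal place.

τ/t½ = 108/28 ≈ 3.8571, so fraction remaining f = (1/2)^(108/28) ≈ 0.0690.
Accumulation ratio R = 1/(1 − f) ≈ 1/0.9310 ≈ 1.0741.
Single-dose peak C₀ = D/Vd = 455/173 ≈ 2.630 μg/mL.
Cmax,ss = C₀/(1 − f) ≈ 2.630/0.9310 ≈ 2.825 μg/mL.
Peak 2.8 μg/mL vs MTC 8 μg/mL: below toxic threshold.

2.8 μg/mL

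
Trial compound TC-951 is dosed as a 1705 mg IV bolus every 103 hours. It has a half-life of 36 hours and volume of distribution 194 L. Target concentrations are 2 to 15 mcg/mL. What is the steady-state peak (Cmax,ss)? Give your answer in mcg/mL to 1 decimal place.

τ/t½ = 103/36 ≈ 2.8611, so fraction remaining f = (1/2)^(103/36) ≈ 0.1376.
Accumulation ratio R = 1/(1 − f) ≈ 1/0.8624 ≈ 1.1596.
Each bolus raises the concentration by D/Vd = 1705/194 ≈ 8.789 mcg/mL.
Cmax,ss = C₀/(1 − f) ≈ 8.789/0.8624 ≈ 10.191 mcg/mL.
Peak 10.2 mcg/mL vs MTC 15 mcg/mL: below toxic threshold.

10.2 mcg/mL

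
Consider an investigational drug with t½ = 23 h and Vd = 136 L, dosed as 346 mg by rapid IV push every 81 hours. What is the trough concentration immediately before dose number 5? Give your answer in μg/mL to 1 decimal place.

f = (1/2)^(τ/t½) = (1/2)^(81/23) ≈ 0.0871.
C₀ = D/Vd = 346/136 ≈ 2.544 μg/mL.
Before the 5th dose, 4 doses have been given. Superposition: Cmin = C₀·(f + f² + … + f^4).
≈ 2.544 × (0.0871 + 0.0076 + 0.0007 + 0.0001) ≈ 2.544 × 0.0955 ≈ 0.243 μg/mL.

0.2 μg/mL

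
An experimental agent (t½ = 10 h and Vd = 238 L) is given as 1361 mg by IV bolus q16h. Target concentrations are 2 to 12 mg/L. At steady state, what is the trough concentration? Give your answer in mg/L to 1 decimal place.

2.8 mg/L

k = ln2/t½ = ln2/10 ≈ 0.069315 h⁻¹; fraction remaining f = e^(−kτ) = e^(−0.069315×16) ≈ 0.3299.
Single-dose peak C₀ = D/Vd = 1361/238 ≈ 5.718 mg/L.
Steady-state trough Cmin,ss = C₀·f/(1−f) ≈ 5.718 × 0.3299/0.6701 ≈ 2.815 mg/L.
Trough 2.8 mg/L vs MEC 2 mg/L: adequate.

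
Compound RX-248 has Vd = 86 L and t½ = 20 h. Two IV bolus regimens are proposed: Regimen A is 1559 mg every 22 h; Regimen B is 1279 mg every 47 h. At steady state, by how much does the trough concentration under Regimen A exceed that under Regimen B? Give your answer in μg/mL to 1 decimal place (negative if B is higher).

12.2 μg/mL

Regimen A: f = (1/2)^(22/20) ≈ 0.4665; Cmin,ss = (1559/86)·f/(1−f) ≈ 15.851 μg/mL.
Regimen B: f = (1/2)^(47/20) ≈ 0.1961; Cmin,ss = (1279/86)·f/(1−f) ≈ 3.628 μg/mL.
Difference ≈ 15.851 − 3.628 ≈ 12.223 μg/mL.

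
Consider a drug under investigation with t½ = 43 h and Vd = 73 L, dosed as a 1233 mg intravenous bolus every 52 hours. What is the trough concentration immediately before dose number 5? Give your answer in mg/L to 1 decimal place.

f = (1/2)^(τ/t½) = (1/2)^(52/43) ≈ 0.4325.
C₀ = D/Vd = 1233/73 ≈ 16.890 mg/L.
Before the 5th dose, 4 doses have been given. Superposition: Cmin = C₀·(f + f² + … + f^4).
≈ 16.890 × (0.4325 + 0.1871 + 0.0809 + 0.0350) ≈ 16.890 × 0.7355 ≈ 12.423 mg/L.

12.4 mg/L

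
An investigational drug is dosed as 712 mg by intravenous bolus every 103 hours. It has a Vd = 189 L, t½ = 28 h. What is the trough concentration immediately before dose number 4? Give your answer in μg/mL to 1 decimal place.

0.3 μg/mL

f = (1/2)^(τ/t½) = (1/2)^(103/28) ≈ 0.0781.
C₀ = D/Vd = 712/189 ≈ 3.767 μg/mL.
Before the 4th dose, 3 doses have been given. Superposition: Cmin = C₀·(f + f² + … + f^3).
≈ 3.767 × (0.0781 + 0.0061 + 0.0005) ≈ 3.767 × 0.0847 ≈ 0.319 μg/mL.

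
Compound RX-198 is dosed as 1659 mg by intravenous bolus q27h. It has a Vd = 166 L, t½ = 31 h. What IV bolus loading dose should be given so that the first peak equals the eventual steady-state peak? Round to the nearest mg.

f = (1/2)^(27/31) ≈ 0.546780; accumulation ratio R = 1/(1−f) ≈ 2.20643.
Loading dose to hit Cmax,ss on first dose: D_load = D_maint·R ≈ 1659 × 2.20643 ≈ 3660.47 mg.

3660 mg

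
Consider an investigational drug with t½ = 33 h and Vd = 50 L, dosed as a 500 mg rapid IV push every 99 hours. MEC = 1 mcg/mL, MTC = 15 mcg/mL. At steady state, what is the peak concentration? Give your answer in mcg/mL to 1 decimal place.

The dosing interval is 3 half-lives, so f = 2^(−3) = 0.125.
Accumulation ratio R = 1/(1 − f) = 1/0.875 = 8/7.
Single-dose peak C₀ = D/Vd = 500/50 = 10 mcg/mL.
Steady-state peak Cmax,ss = C₀·R = 10 × 8/7 ≈ 11.429 mcg/mL.
Peak 11.4 mcg/mL vs MTC 15 mcg/mL: below toxic threshold.

11.4 mcg/mL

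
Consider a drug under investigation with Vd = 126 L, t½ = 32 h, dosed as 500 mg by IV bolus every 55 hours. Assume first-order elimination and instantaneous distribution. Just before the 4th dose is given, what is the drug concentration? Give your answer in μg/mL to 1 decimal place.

f = (1/2)^(τ/t½) = (1/2)^(55/32) ≈ 0.3038.
C₀ = D/Vd = 500/126 ≈ 3.968 μg/mL.
Before the 4th dose, 3 doses have been given. Superposition: Cmin = C₀·(f + f² + … + f^3).
≈ 3.968 × (0.3038 + 0.0923 + 0.0280) ≈ 3.968 × 0.4241 ≈ 1.683 μg/mL.

1.7 μg/mL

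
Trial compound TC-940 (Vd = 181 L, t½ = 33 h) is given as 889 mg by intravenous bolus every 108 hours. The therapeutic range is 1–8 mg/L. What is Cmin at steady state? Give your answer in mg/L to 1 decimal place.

0.6 mg/L

k = ln2/t½ = ln2/33 ≈ 0.021004 h⁻¹; fraction remaining f = e^(−kτ) = e^(−0.021004×108) ≈ 0.1035.
At steady state, accumulation factor R = 1/(1 − e^(−kτ)) ≈ 1.1154.
Each bolus raises the concentration by D/Vd = 889/181 ≈ 4.912 mg/L.
Cmax,ss = C₀/(1 − f) ≈ 4.912/0.8965 ≈ 5.479 mg/L.
One interval later, Cmin,ss = Cmax,ss·e^(−kτ) ≈ 5.479 × 0.1035 ≈ 0.567 mg/L.
Trough 0.6 mg/L vs MEC 1 mg/L: subtherapeutic.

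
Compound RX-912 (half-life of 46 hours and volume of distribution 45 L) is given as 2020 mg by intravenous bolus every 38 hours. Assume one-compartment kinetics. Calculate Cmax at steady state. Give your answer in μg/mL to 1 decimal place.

103.0 μg/mL

Over one 38-h interval, 38/46 ≈ 0.82609 half-lives elapse, leaving f ≈ 0.5641 of each dose.
At steady state, accumulation factor R = 1/(1 − e^(−kτ)) ≈ 2.2941.
Each bolus raises the concentration by D/Vd = 2020/45 ≈ 44.889 μg/mL.
Steady-state peak Cmax,ss = C₀·R ≈ 44.889 × 2.2941 ≈ 102.980 μg/mL.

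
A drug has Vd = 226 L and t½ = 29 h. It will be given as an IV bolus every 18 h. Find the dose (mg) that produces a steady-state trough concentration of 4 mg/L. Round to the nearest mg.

486 mg

τ/t½ = 18/29 ≈ 0.62069, so f = (1/2)^(18/29) ≈ 0.650360.
Cmin,ss = (D/Vd)·f/(1−f), so D = Cmin,ss·Vd·(1−f)/f.
D = 4 × 226 × (1−f)/f ≈ 4 × 226 × 0.53761 ≈ 486.00 mg.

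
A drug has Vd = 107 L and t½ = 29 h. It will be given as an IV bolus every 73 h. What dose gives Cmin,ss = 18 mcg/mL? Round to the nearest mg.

τ/t½ = 73/29 ≈ 2.5172, so f = (1/2)^(73/29) ≈ 0.174677.
Cmin,ss = (D/Vd)·f/(1−f), so D = Cmin,ss·Vd·(1−f)/f.
D = 18 × 107 × (1−f)/f ≈ 18 × 107 × 4.72485 ≈ 9100.06 mg.

9100 mg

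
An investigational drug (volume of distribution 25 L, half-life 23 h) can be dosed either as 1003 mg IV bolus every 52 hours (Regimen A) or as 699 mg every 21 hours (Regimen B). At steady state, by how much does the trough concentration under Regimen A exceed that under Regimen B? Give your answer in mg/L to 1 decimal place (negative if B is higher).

-21.1 mg/L

Regimen A: f = (1/2)^(52/23) ≈ 0.2086; Cmin,ss = (1003/25)·f/(1−f) ≈ 10.575 mg/L.
Regimen B: f = (1/2)^(21/23) ≈ 0.5311; Cmin,ss = (699/25)·f/(1−f) ≈ 31.669 mg/L.
Difference ≈ 10.575 − 31.669 ≈ -21.094 mg/L.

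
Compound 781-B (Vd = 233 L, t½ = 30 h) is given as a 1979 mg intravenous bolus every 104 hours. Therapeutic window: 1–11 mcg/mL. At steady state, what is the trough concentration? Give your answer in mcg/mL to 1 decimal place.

τ/t½ = 104/30 ≈ 3.4667, so fraction remaining f = (1/2)^(104/30) ≈ 0.0905.
At steady state, accumulation factor R = 1/(1 − e^(−kτ)) ≈ 1.0995.
Each bolus raises the concentration by D/Vd = 1979/233 ≈ 8.494 mcg/mL.
Steady-state peak Cmax,ss = C₀·R ≈ 8.494 × 1.0995 ≈ 9.339 mcg/mL.
Steady-state trough Cmin,ss = Cmax,ss·f ≈ 9.339 × 0.0905 ≈ 0.845 mcg/mL.
Trough 0.8 mcg/mL vs MEC 1 mcg/mL: subtherapeutic.

0.8 mcg/mL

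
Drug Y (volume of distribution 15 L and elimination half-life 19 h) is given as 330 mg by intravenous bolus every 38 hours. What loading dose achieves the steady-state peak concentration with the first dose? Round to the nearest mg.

f = (1/2)^(38/19) ≈ 0.250000; accumulation ratio R = 1/(1−f) ≈ 1.33333.
Loading dose to hit Cmax,ss on first dose: D_load = D_maint·R ≈ 330 × 1.33333 ≈ 440.00 mg.

440 mg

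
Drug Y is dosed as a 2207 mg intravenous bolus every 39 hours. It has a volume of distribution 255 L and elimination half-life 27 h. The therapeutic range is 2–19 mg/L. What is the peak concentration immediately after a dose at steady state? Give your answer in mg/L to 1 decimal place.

k = ln2/t½ = ln2/27 ≈ 0.025672 h⁻¹; fraction remaining f = e^(−kτ) = e^(−0.025672×39) ≈ 0.3674.
At steady state, accumulation factor R = 1/(1 − e^(−kτ)) ≈ 1.5808.
Each bolus raises the concentration by D/Vd = 2207/255 ≈ 8.655 mg/L.
Steady-state peak Cmax,ss = C₀·R ≈ 8.655 × 1.5808 ≈ 13.682 mg/L.
Peak 13.7 mg/L vs MTC 19 mg/L: below toxic threshold.

13.7 mg/L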